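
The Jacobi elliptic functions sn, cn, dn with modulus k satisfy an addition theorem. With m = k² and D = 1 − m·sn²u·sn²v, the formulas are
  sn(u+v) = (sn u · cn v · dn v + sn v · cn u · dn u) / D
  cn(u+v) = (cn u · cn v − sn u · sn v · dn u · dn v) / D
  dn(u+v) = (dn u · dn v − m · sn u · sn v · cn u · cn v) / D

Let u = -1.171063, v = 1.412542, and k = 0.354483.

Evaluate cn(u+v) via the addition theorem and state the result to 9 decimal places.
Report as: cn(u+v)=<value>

cn(u+v)=0.971054990

sn u = -0.9109353606402479, cn u = 0.4125491106949832, dn u = 0.9464293010334585
sn v = 0.9804856867781163, cn v = 0.196590483043421, dn v = 0.9376557032583732
m = k² = 0.125658197289
D = 1 − m·sn²u·sn²v = 0.8997582908318377
cn(u+v) = (cn u·cn v − sn u·sn v·dn u·dn v)/D = 0.8737147777156109/0.8997582908318377 = 0.9710549895659763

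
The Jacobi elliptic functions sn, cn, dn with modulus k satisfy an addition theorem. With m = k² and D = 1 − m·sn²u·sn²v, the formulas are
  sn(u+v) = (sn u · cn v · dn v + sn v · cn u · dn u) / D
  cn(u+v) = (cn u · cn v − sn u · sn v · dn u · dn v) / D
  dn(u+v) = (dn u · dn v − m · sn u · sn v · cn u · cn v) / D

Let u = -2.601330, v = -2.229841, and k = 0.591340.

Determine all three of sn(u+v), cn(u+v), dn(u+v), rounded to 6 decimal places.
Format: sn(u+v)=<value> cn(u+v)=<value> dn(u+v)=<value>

sn(u+v)=0.947145 cn(u+v)=-0.320806 dn(u+v)=0.828435

sn u = -0.7528868340629465, cn u = -0.6581499943741345, dn u = 0.8954251423813385
sn v = -0.9222586131508742, cn v = -0.3865734735713589, dn v = 0.83819645622469
m = k² = 0.3496829956
D = 1 − m·sn²u·sn²v = 0.831407069821129
sn(u+v) = (sn u·cn v·dn v + sn v·cn u·dn u)/D = 0.7874629750044037/0.831407069821129 = 0.9471449108242735
cn(u+v) = (cn u·cn v − sn u·sn v·dn u·dn v)/D = -0.2667204130653847/0.831407069821129 = -0.3208060440510418
dn(u+v) = (dn u·dn v − m·sn u·sn v·cn u·cn v)/D = 0.6887670227094509/0.831407069821129 = 0.8284353690396619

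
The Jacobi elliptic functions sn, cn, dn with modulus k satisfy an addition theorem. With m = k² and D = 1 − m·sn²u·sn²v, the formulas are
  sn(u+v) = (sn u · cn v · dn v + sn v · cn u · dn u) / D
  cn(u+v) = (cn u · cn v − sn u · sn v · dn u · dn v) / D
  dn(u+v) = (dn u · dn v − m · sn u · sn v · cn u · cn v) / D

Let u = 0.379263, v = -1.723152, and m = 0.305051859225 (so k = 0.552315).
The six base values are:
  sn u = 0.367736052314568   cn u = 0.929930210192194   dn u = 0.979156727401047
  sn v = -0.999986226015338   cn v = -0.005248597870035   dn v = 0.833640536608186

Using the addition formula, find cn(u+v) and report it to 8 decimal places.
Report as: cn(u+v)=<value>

cn(u+v)=0.30798989

m = k² = 0.305051859225
D = 1 − m·sn²u·sn²v = 0.9587490332185751
cn(u+v) = (cn u·cn v − sn u·sn v·dn u·dn v)/D = 0.2952850087468865/0.9587490332185751 = 0.307989889445414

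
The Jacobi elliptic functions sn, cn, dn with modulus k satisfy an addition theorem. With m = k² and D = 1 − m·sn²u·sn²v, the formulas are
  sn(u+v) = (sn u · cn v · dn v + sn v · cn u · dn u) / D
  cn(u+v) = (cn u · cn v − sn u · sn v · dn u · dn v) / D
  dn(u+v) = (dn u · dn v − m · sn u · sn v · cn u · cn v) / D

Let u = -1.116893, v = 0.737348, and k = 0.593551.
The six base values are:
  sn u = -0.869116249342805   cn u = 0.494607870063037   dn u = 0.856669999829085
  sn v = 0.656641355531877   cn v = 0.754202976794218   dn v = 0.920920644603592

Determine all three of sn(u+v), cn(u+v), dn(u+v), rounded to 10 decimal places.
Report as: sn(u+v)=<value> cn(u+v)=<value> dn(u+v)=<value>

sn(u+v)=-0.3676054139 cn(u+v)=0.9299818599 dn(u+v)=0.9759057364

m = k² = 0.352302789601
D = 1 − m·sn²u·sn²v = 0.8852564495004296
sn(u+v) = (sn u·cn v·dn v + sn v·cn u·dn u)/D = -0.325425063485674/0.8852564495004296 = -0.3676054138541649
cn(u+v) = (cn u·cn v − sn u·sn v·dn u·dn v)/D = 0.8232724393768151/0.8852564495004296 = 0.9299818598795937
dn(u+v) = (dn u·dn v − m·sn u·sn v·cn u·cn v)/D = 0.8639268472464278/0.8852564495004296 = 0.9759057363930661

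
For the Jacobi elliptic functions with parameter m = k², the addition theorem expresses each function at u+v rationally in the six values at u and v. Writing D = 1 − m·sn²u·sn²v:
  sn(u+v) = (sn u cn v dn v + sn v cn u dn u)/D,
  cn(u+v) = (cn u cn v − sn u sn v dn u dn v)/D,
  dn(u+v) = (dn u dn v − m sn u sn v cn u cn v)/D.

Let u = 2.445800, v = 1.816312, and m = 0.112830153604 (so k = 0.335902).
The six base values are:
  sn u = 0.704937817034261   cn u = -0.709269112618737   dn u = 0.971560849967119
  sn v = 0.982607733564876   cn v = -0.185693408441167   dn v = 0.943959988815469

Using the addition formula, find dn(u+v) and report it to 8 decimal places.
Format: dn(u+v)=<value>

dn(u+v)=0.95872258

m = k² = 0.112830153604
D = 1 − m·sn²u·sn²v = 0.9458638765500212
dn(u+v) = (dn u·dn v − m·sn u·sn v·cn u·cn v)/D = 0.9068210540622165/0.9458638765500212 = 0.9587225778933319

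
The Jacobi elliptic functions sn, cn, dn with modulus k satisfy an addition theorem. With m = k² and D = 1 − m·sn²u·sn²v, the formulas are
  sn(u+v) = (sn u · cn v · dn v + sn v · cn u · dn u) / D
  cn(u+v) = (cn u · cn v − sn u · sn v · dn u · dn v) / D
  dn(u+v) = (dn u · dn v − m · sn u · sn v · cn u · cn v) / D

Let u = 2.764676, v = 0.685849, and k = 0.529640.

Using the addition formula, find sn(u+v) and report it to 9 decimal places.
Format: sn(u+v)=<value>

sn(u+v)=-0.045169253

sn u = 0.5886441192459847, cn u = -0.8083922939248734, dn u = 0.9501577746639986
sn v = 0.6226930187293533, cn v = 0.782466232131282, dn v = 0.9440497312917888
m = k² = 0.2805185296
D = 1 − m·sn²u·sn²v = 0.9623109521024073
sn(u+v) = (sn u·cn v·dn v + sn v·cn u·dn u)/D = -0.04346686676286237/0.9623109521024073 = -0.04516925289886622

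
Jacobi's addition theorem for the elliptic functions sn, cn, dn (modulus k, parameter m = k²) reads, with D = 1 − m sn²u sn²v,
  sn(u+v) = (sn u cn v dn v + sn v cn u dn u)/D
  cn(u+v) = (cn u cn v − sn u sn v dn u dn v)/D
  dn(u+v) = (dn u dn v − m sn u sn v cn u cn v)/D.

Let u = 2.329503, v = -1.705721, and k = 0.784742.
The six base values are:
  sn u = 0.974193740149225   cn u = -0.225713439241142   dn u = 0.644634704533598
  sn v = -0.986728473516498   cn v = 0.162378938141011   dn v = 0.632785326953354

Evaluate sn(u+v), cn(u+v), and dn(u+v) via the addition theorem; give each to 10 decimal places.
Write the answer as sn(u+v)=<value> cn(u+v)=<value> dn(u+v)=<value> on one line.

m = k² = 0.615820006564
D = 1 − m·sn²u·sn²v = 0.4309639455298267
sn(u+v) = (sn u·cn v·dn v + sn v·cn u·dn u)/D = 0.2436710632746083/0.4309639455298267 = 0.5654093939924356
cn(u+v) = (cn u·cn v − sn u·sn v·dn u·dn v)/D = 0.3554635498461935/0.4309639455298267 = 0.8248104128738354
dn(u+v) = (dn u·dn v − m·sn u·sn v·cn u·cn v)/D = 0.3862191708381435/0.4309639455298267 = 0.8961751321524727

sn(u+v)=0.5654093940 cn(u+v)=0.8248104129 dn(u+v)=0.8961751322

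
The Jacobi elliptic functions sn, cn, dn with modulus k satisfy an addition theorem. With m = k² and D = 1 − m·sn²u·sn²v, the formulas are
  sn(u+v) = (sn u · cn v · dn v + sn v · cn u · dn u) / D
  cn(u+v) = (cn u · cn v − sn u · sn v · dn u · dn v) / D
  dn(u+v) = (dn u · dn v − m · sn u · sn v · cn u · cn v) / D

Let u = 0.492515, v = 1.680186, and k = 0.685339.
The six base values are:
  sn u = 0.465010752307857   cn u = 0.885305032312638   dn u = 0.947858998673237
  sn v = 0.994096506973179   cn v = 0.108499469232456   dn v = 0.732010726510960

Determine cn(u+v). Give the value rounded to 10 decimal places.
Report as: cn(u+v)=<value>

m = k² = 0.469689544921
D = 1 − m·sn²u·sn²v = 0.899632298445938
cn(u+v) = (cn u·cn v − sn u·sn v·dn u·dn v)/D = -0.2246845788568922/0.899632298445938 = -0.2497515698858541

cn(u+v)=-0.2497515699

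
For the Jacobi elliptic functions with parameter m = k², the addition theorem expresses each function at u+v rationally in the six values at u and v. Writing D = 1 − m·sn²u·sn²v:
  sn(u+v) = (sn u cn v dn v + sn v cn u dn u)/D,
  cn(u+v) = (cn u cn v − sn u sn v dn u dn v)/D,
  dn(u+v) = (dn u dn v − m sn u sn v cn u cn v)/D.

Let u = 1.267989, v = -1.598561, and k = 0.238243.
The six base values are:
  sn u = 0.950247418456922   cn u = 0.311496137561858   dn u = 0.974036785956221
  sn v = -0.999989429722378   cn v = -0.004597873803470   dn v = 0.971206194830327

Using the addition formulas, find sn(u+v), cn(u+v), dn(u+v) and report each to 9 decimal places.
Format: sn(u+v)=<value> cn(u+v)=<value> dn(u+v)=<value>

sn(u+v)=-0.324267943 cn(u+v)=0.945965275 dn(u+v)=0.997011400

m = k² = 0.056759727049
D = 1 − m·sn²u·sn²v = 0.9487487438931151
sn(u+v) = (sn u·cn v·dn v + sn v·cn u·dn u)/D = -0.3076488037423435/0.9487487438931151 = -0.3242679431436516
cn(u+v) = (cn u·cn v − sn u·sn v·dn u·dn v)/D = 0.8974833661938636/0.9487487438931151 = 0.9459652747587438
dn(u+v) = (dn u·dn v − m·sn u·sn v·cn u·cn v)/D = 0.9459133134248639/0.9487487438931151 = 0.9970114000292467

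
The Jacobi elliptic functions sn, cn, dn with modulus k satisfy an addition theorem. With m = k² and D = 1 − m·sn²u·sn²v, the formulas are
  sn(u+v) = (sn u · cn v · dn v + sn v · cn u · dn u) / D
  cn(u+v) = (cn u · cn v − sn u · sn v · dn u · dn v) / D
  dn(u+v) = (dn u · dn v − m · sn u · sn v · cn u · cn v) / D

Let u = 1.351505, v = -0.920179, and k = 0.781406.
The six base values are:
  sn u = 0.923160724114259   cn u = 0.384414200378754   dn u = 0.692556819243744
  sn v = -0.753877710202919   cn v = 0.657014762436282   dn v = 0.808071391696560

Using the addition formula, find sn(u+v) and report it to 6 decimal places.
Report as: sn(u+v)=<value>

sn(u+v)=0.410950

m = k² = 0.610595336836
D = 1 − m·sn²u·sn²v = 0.7042600963352093
sn(u+v) = (sn u·cn v·dn v + sn v·cn u·dn u)/D = 0.2894158575203768/0.7042600963352093 = 0.4109502427106454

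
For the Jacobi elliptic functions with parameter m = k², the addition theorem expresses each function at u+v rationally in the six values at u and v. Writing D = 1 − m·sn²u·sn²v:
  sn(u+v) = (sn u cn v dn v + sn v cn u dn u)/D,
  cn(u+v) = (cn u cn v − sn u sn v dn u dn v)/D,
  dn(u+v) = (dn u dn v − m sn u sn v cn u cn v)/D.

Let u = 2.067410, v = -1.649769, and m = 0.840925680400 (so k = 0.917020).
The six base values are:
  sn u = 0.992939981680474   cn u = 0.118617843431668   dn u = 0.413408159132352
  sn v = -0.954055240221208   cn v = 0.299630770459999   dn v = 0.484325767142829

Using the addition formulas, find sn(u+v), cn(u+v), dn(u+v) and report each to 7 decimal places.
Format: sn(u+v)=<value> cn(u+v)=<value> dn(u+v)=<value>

m = k² = 0.8409256804
D = 1 − m·sn²u·sn²v = 0.2453411759946272
sn(u+v) = (sn u·cn v·dn v + sn v·cn u·dn u)/D = 0.09730979638777609/0.2453411759946272 = 0.3966305125638881
cn(u+v) = (cn u·cn v − sn u·sn v·dn u·dn v)/D = 0.225217885980213/0.2453411759946272 = 0.9179783420665802
dn(u+v) = (dn u·dn v − m·sn u·sn v·cn u·cn v)/D = 0.2285375289782889/0.2453411759946272 = 0.9315090630497903

sn(u+v)=0.3966305 cn(u+v)=0.9179783 dn(u+v)=0.9315091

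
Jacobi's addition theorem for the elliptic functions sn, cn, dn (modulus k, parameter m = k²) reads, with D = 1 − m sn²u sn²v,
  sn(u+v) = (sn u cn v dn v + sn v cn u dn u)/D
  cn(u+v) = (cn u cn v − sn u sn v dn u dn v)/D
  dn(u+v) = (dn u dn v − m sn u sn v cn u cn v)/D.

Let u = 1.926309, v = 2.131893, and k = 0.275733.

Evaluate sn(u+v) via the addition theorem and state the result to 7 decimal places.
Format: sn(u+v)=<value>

sn(u+v)=-0.7495525

sn u = 0.9516775156985587, cn u = -0.307099179604602, dn u = 0.9649567716075071
sn v = 0.8722206112196242, cn v = -0.4891126714405027, dn v = 0.9706491370280842
m = k² = 0.076028687289
D = 1 − m·sn²u·sn²v = 0.9476146560232718
sn(u+v) = (sn u·cn v·dn v + sn v·cn u·dn u)/D = -0.7102869816573857/0.9476146560232718 = -0.7495525498076956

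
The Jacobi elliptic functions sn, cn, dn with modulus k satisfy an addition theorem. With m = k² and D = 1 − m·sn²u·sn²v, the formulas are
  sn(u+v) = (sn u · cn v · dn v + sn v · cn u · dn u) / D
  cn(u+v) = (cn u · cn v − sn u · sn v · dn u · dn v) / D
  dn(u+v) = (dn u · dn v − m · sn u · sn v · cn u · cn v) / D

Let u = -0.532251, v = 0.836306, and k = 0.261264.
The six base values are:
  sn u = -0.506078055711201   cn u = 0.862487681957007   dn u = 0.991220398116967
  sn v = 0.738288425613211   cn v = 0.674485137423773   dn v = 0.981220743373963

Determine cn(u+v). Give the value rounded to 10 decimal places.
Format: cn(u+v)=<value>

cn(u+v)=0.9542242169

m = k² = 0.068258877696
D = 1 − m·sn²u·sn²v = 0.9904710230739679
cn(u+v) = (cn u·cn v − sn u·sn v·dn u·dn v)/D = 0.9451314363600149/0.9904710230739679 = 0.9542242169051653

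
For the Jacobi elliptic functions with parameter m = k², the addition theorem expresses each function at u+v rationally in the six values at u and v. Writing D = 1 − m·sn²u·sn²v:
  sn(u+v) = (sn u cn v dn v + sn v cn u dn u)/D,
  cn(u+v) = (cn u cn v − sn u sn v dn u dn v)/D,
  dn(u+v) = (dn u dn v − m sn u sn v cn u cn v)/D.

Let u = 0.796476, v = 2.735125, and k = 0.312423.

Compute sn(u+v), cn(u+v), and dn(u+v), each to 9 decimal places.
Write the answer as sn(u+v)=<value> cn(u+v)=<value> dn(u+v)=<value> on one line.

sn u = 0.7098250285928847, cn u = 0.7043780439388428, dn u = 0.9750999896768943
sn v = 0.4669595813468987, cn v = -0.8842786604845382, dn v = 0.9893009779541633
m = k² = 0.097608130929
D = 1 − m·sn²u·sn²v = 0.9892762372855965
sn(u+v) = (sn u·cn v·dn v + sn v·cn u·dn u)/D = -0.3002414670582379/0.9892762372855965 = -0.3034960870808428
cn(u+v) = (cn u·cn v − sn u·sn v·dn u·dn v)/D = -0.9426147331315508/0.9892762372855965 = -0.9528326847493307
dn(u+v) = (dn u·dn v − m·sn u·sn v·cn u·cn v)/D = 0.9848190669834858/0.9892762372855965 = 0.9954945139344089

sn(u+v)=-0.303496087 cn(u+v)=-0.952832685 dn(u+v)=0.995494514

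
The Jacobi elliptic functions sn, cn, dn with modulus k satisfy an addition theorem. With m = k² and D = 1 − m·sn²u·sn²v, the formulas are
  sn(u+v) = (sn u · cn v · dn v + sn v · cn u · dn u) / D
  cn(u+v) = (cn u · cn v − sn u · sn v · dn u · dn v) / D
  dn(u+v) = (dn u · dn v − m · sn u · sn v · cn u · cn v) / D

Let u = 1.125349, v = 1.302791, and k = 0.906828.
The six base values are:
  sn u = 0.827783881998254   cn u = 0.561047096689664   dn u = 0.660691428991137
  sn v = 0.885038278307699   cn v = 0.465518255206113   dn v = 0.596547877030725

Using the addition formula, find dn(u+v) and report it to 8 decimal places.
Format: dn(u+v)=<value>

dn(u+v)=0.42387076

m = k² = 0.822337021584
D = 1 − m·sn²u·sn²v = 0.5586248446156111
dn(u+v) = (dn u·dn v − m·sn u·sn v·cn u·cn v)/D = 0.2367847390556851/0.5586248446156111 = 0.4238707628884933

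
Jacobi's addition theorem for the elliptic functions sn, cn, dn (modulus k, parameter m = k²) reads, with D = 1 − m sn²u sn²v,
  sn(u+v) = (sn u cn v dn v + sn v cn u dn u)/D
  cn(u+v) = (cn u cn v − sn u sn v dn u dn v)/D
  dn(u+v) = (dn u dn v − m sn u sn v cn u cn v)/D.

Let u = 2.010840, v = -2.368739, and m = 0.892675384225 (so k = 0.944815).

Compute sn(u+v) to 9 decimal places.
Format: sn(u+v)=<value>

sn(u+v)=-0.344104536

sn u = 0.9834068340908832, cn u = 0.1814138877356033, dn u = 0.3697343021035929
sn v = -0.9983201488318907, cn v = 0.0579385919424324, dn v = 0.3321463838554414
m = k² = 0.892675384225
D = 1 − m·sn²u·sn²v = 0.1396014374374889
sn(u+v) = (sn u·cn v·dn v + sn v·cn u·dn u)/D = -0.04803748790408889/0.1396014374374889 = -0.3441045363562195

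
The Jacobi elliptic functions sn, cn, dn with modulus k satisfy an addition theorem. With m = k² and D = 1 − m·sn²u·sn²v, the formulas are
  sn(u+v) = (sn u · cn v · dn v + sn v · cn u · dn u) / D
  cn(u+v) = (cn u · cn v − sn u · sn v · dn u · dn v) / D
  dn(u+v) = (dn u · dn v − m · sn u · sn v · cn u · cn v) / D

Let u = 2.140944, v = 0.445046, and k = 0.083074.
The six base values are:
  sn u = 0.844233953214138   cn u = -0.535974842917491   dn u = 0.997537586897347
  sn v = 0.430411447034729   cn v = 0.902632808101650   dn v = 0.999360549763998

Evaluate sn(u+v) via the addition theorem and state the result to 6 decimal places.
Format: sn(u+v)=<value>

m = k² = 0.006901289476
D = 1 − m·sn²u·sn²v = 0.9990887794621924
sn(u+v) = (sn u·cn v·dn v + sn v·cn u·dn u)/D = 0.5314243271785961/0.9990887794621924 = 0.5319090135960298

sn(u+v)=0.531909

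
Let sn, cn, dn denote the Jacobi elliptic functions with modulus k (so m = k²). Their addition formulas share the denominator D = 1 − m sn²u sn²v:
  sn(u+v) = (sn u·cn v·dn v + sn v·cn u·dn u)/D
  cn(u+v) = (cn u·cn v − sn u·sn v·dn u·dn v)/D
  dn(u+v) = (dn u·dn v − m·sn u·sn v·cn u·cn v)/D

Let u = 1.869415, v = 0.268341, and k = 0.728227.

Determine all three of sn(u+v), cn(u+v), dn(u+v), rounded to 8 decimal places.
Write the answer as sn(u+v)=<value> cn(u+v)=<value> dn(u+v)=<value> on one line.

sn u = 0.999970374285811, cn u = 0.007697437930581335, dn u = 0.6853589263305256
sn v = 0.2635115581104499, cn v = 0.964656238637476, dn v = 0.9814152211799517
m = k² = 0.530314563529
D = 1 − m·sn²u·sn²v = 0.9631780182156679
sn(u+v) = (sn u·cn v·dn v + sn v·cn u·dn u)/D = 0.9480904255815622/0.9631780182156679 = 0.9843356136157922
cn(u+v) = (cn u·cn v − sn u·sn v·dn u·dn v)/D = -0.1698129550253273/0.9631780182156679 = -0.1763048489623068
dn(u+v) = (dn u·dn v − m·sn u·sn v·cn u·cn v)/D = 0.671584060372552/0.9631780182156679 = 0.697258500164583

sn(u+v)=0.98433561 cn(u+v)=-0.17630485 dn(u+v)=0.69725850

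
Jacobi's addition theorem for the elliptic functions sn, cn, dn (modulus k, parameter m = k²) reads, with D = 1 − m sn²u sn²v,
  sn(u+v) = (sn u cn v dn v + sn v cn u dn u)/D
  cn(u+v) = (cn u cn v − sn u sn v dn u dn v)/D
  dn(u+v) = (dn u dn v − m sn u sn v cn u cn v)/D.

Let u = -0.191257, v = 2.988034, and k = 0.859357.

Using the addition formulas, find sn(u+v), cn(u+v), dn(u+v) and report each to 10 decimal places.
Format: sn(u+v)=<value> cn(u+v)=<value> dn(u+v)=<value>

sn(u+v)=0.9374089693 cn(u+v)=-0.3482304183 dn(u+v)=0.5925020264

sn u = -0.1892549289060741, cn u = 0.981927987117567, dn u = 0.9866858811192571
sn v = 0.8898475266583, cn v = -0.4562580183406162, dn v = 0.6443903751073229
m = k² = 0.738494453449
D = 1 − m·sn²u·sn²v = 0.9790553633251355
sn(u+v) = (sn u·cn v·dn v + sn v·cn u·dn u)/D = 0.9177752790497594/0.9790553633251355 = 0.9374089693280955
cn(u+v) = (cn u·cn v − sn u·sn v·dn u·dn v)/D = -0.3409368587009176/0.9790553633251355 = -0.3482304182911621
dn(u+v) = (dn u·dn v − m·sn u·sn v·cn u·cn v)/D = 0.5800922866886378/0.9790553633251355 = 0.5925020263598662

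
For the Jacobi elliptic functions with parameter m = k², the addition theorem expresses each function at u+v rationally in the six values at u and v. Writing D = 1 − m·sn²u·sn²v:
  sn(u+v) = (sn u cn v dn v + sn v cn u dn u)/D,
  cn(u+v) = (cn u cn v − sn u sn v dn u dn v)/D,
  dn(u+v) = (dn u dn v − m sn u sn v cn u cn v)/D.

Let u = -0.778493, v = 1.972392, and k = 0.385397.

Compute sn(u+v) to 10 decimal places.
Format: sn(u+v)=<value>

sn u = -0.6948236504535857, cn u = 0.719180154599912, dn u = 0.9634792636417495
sn v = 0.9515389092815066, cn v = -0.3075283793788156, dn v = 0.9303312661767127
m = k² = 0.148530847609
D = 1 − m·sn²u·sn²v = 0.9350739550777507
sn(u+v) = (sn u·cn v·dn v + sn v·cn u·dn u)/D = 0.8581270571573983/0.9350739550777507 = 0.9177103613008296

sn(u+v)=0.9177103613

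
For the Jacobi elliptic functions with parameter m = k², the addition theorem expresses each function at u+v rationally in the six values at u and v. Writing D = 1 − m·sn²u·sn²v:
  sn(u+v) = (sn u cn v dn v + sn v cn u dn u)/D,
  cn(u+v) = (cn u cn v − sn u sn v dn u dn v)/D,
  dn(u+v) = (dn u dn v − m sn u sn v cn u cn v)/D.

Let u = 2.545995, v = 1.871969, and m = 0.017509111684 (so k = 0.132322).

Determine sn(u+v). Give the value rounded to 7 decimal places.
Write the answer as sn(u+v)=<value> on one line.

sn u = 0.5719435247359795, cn u = -0.8202929991854033, dn u = 0.9971321025673621
sn v = 0.9577524803689958, cn v = -0.2875937870452634, dn v = 0.9919370293552685
m = k² = 0.017509111684
D = 1 − m·sn²u·sn²v = 0.9947461583548715
sn(u+v) = (sn u·cn v·dn v + sn v·cn u·dn u)/D = -0.9465456735294359/0.9947461583548715 = -0.9515449399622207

sn(u+v)=-0.9515449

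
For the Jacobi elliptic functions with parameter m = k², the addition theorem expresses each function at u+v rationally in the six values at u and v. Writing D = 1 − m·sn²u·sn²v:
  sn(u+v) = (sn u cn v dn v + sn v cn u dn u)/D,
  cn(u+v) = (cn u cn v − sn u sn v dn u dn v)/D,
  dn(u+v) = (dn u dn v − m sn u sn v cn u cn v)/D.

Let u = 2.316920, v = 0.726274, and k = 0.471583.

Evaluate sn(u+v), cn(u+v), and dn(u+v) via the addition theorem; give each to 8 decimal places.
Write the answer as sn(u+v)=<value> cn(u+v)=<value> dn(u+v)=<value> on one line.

sn u = 0.8376750769371823, cn u = -0.5461688983073695, dn u = 0.9186667902464143
sn v = 0.6545169464778932, cn v = 0.756047331040362, dn v = 0.9511727400886948
m = k² = 0.222390525889
D = 1 − m·sn²u·sn²v = 0.9331487916763255
sn(u+v) = (sn u·cn v·dn v + sn v·cn u·dn u)/D = 0.2739965639342923/0.9331487916763255 = 0.2936258037071236
cn(u+v) = (cn u·cn v − sn u·sn v·dn u·dn v)/D = -0.8920160034210079/0.9331487916763255 = -0.9559204398888779
dn(u+v) = (dn u·dn v − m·sn u·sn v·cn u·cn v)/D = 0.9241595614589907/0.9331487916763255 = 0.9903667771983219

sn(u+v)=0.29362580 cn(u+v)=-0.95592044 dn(u+v)=0.99036678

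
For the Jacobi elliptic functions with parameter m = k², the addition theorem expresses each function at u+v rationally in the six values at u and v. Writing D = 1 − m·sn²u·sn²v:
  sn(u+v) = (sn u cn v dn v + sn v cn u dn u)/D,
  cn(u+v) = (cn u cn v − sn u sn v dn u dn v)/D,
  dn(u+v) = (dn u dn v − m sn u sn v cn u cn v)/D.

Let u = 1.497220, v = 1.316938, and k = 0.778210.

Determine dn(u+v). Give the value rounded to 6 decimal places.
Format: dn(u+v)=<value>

dn(u+v)=0.758252

sn u = 0.9571052521210798, cn u = 0.2897404637986283, dn u = 0.6672555298535644
sn v = 0.9141878326500033, cn v = 0.4052907680106833, dn v = 0.7027568526638414
m = k² = 0.6056108041
D = 1 − m·sn²u·sn²v = 0.5363568083702651
dn(u+v) = (dn u·dn v − m·sn u·sn v·cn u·cn v)/D = 0.4066934379961729/0.5363568083702651 = 0.7582516557064355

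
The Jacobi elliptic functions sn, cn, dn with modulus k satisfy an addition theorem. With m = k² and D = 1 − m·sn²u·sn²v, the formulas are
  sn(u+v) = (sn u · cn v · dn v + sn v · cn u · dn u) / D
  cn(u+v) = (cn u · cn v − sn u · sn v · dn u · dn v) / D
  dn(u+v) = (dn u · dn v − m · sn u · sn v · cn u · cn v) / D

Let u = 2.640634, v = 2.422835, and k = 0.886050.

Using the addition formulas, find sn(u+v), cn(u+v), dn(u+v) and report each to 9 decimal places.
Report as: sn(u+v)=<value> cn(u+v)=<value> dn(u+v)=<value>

sn(u+v)=-0.553410283 cn(u+v)=-0.832908793 dn(u+v)=0.871526064

sn u = 0.9806118124032796, cn u = -0.1959603872601685, dn u = 0.4950384004050045
sn v = 0.9957364255126812, cn v = -0.09224408331827451, dn v = 0.4707394816056815
m = k² = 0.7850846025
D = 1 − m·sn²u·sn²v = 0.2514867546932336
sn(u+v) = (sn u·cn v·dn v + sn v·cn u·dn u)/D = -0.139175356185062/0.2514867546932336 = -0.5534102833957585
cn(u+v) = (cn u·cn v − sn u·sn v·dn u·dn v)/D = -0.2094655294240458/0.2514867546932336 = -0.8329087934653027
dn(u+v) = (dn u·dn v − m·sn u·sn v·cn u·cn v)/D = 0.2191772614471885/0.2514867546932336 = 0.8715260639254873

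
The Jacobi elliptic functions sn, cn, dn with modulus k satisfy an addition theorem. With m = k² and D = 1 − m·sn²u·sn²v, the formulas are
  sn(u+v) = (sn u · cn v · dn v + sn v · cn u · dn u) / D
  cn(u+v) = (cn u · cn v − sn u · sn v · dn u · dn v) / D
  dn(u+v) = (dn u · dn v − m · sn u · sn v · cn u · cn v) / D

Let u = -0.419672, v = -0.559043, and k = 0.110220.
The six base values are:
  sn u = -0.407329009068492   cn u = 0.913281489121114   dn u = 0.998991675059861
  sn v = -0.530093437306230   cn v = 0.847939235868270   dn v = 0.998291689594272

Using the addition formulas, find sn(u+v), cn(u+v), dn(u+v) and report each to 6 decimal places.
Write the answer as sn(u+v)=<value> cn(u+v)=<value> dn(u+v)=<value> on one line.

sn(u+v)=-0.828906 cn(u+v)=0.559388 dn(u+v)=0.995818

m = k² = 0.0121484484
D = 1 − m·sn²u·sn²v = 0.9994336089919984
sn(u+v) = (sn u·cn v·dn v + sn v·cn u·dn u)/D = -0.8284365839055191/0.9994336089919984 = -0.8289060688493933
cn(u+v) = (cn u·cn v − sn u·sn v·dn u·dn v)/D = 0.5590709840706497/0.9994336089919984 = 0.5593878162997875
dn(u+v) = (dn u·dn v − m·sn u·sn v·cn u·cn v)/D = 0.9952537221725482/0.9994336089919984 = 0.9958177443885783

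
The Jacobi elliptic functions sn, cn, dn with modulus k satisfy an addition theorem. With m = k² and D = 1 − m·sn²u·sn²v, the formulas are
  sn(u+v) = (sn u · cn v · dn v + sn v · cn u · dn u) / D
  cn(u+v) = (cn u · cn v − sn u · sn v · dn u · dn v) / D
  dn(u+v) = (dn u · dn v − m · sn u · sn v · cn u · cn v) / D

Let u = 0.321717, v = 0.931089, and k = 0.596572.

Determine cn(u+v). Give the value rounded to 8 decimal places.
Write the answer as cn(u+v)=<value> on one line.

sn u = 0.314363042049203, cn u = 0.9493028377675751, dn u = 0.982256930550429
sn v = 0.7777517651200732, cn v = 0.6285715487139157, dn v = 0.8858430946985421
m = k² = 0.355898151184
D = 1 − m·sn²u·sn²v = 0.9787249441792752
cn(u+v) = (cn u·cn v − sn u·sn v·dn u·dn v)/D = 0.3839621885201438/0.9787249441792752 = 0.3923085753598741

cn(u+v)=0.39230858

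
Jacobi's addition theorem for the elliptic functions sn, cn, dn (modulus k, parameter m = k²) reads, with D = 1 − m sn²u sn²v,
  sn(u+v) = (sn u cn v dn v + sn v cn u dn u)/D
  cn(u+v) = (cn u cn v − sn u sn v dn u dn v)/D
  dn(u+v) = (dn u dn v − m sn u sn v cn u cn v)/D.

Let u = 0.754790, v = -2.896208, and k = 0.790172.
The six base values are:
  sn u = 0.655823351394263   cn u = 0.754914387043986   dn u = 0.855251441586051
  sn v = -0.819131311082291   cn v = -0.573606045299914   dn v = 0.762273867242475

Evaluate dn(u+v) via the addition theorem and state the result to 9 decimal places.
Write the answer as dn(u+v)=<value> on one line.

dn(u+v)=0.618059267

m = k² = 0.624371789584
D = 1 − m·sn²u·sn²v = 0.8198127409498416
dn(u+v) = (dn u·dn v − m·sn u·sn v·cn u·cn v)/D = 0.506692861642174/0.8198127409498416 = 0.6180592668700362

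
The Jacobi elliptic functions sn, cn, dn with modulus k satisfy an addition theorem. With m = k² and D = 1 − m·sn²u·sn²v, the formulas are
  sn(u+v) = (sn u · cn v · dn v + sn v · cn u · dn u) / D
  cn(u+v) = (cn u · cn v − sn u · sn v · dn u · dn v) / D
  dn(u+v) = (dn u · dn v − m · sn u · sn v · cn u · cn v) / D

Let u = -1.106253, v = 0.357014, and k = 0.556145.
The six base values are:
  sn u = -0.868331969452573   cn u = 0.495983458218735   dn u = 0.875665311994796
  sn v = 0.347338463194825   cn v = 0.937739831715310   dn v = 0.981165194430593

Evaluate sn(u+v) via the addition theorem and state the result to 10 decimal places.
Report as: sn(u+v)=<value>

sn(u+v)=-0.6668402160

m = k² = 0.309297261025
D = 1 − m·sn²u·sn²v = 0.9718645793583179
sn(u+v) = (sn u·cn v·dn v + sn v·cn u·dn u)/D = -0.6480783859907017/0.9718645793583179 = -0.6668402159677443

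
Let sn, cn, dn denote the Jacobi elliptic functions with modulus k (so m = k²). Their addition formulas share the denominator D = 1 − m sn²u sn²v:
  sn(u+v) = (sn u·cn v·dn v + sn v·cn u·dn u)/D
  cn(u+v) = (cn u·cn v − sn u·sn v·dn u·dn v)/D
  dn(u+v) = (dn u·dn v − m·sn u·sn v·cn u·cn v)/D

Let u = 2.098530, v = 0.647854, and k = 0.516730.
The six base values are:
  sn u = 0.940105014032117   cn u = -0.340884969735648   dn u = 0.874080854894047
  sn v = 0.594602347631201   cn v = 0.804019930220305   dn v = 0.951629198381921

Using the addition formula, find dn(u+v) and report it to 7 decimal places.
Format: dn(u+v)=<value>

dn(u+v)=0.9521483

m = k² = 0.2670098929
D = 1 − m·sn²u·sn²v = 0.9165678702795073
dn(u+v) = (dn u·dn v − m·sn u·sn v·cn u·cn v)/D = 0.8727085581613744/0.9165678702795073 = 0.9521483203368693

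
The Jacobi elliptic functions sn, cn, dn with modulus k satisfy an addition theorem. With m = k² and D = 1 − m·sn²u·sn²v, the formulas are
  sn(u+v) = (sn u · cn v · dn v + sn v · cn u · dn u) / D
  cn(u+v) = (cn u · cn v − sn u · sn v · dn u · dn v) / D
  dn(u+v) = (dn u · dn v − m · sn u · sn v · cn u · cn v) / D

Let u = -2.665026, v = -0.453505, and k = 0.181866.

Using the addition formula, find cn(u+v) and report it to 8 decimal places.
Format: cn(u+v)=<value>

cn(u+v)=-0.99877350

sn u = -0.4815056061964987, cn u = -0.8764430108120792, dn u = 0.9961584125625074
sn v = -0.4376754512037443, cn v = 0.8991330265392318, dn v = 0.9968270227309057
m = k² = 0.033075241956
D = 1 − m·sn²u·sn²v = 0.9985310395531608
cn(u+v) = (cn u·cn v − sn u·sn v·dn u·dn v)/D = -0.9973063374585128/0.9985310395531608 = -0.9987734962198111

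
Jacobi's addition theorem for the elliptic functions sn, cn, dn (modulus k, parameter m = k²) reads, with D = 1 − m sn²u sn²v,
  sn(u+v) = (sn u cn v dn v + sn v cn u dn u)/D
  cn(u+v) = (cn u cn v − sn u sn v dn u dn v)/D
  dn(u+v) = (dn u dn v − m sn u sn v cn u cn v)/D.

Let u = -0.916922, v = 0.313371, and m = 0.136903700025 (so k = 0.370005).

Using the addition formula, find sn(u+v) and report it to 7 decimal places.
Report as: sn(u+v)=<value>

sn(u+v)=-0.5637307

sn u = -0.7846276415660443, cn u = 0.619967308888547, dn u = 0.9569307878569988
sn v = 0.3076125705388276, cn v = 0.9515116953808265, dn v = 0.9935015952759378
m = k² = 0.136903700025
D = 1 − m·sn²u·sn²v = 0.9920246353129371
sn(u+v) = (sn u·cn v·dn v + sn v·cn u·dn u)/D = -0.5592347636270015/0.9920246353129371 = -0.5637307217180038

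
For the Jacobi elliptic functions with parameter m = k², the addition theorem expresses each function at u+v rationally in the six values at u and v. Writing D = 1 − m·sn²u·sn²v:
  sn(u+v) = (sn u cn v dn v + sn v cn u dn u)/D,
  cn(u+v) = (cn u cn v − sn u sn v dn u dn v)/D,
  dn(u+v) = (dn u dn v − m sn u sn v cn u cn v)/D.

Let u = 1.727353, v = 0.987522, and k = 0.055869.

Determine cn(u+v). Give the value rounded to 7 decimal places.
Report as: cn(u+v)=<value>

cn(u+v)=-0.9093265

sn u = 0.9879979264478102, cn u = -0.1544671399839702, dn u = 0.9984754030212047
sn v = 0.8344368518620672, cn v = 0.5511035658154668, dn v = 0.998912736239936
m = k² = 0.003121345161
D = 1 − m·sn²u·sn²v = 0.9978785108546087
cn(u+v) = (cn u·cn v − sn u·sn v·dn u·dn v)/D = -0.9073973624927006/0.9978785108546087 = -0.9093264887682392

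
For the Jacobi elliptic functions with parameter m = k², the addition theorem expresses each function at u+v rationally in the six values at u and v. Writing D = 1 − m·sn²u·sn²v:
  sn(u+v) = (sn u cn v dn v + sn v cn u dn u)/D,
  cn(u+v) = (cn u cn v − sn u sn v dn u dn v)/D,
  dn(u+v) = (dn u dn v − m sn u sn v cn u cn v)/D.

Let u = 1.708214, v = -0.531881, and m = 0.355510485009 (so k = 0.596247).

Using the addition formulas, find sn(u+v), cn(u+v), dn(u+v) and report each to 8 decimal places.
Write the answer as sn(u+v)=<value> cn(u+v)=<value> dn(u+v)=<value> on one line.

sn(u+v)=0.89275105 cn(u+v)=0.45055028 dn(u+v)=0.84655571

sn u = 0.9994933019442647, cn u = 0.03182985027534431, dn u = 0.803025339985791
sn v = -0.499905093998399, cn v = 0.8660801908567427, dn v = 0.9545449783138946
m = k² = 0.355510485009
D = 1 − m·sn²u·sn²v = 0.9112461268611895
sn(u+v) = (sn u·cn v·dn v + sn v·cn u·dn u)/D = 0.8135159410291704/0.9112461268611895 = 0.8927510549003339
cn(u+v) = (cn u·cn v − sn u·sn v·dn u·dn v)/D = 0.4105621967630999/0.9112461268611895 = 0.4505502790747565
dn(u+v) = (dn u·dn v − m·sn u·sn v·cn u·cn v)/D = 0.7714206079837577/0.9112461268611895 = 0.8465557056916506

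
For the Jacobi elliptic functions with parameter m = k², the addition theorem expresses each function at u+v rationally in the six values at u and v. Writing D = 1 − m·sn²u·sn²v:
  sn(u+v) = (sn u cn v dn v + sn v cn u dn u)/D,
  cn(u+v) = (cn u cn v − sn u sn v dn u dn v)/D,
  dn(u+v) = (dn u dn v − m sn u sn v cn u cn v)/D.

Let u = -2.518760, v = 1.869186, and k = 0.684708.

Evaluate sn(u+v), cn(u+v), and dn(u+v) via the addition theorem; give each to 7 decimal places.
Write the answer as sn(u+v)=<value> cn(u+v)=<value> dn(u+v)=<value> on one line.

sn(u+v)=-0.5891638 cn(u+v)=0.8080136 dn(u+v)=0.9150214

sn u = -0.8673155051633417, cn u = -0.4977587914876616, dn u = 0.8045699697883777
sn v = 0.9995608626902085, cn v = -0.02963244468494321, dn v = 0.7290998707072435
m = k² = 0.468825045264
D = 1 − m·sn²u·sn²v = 0.64764250689543
sn(u+v) = (sn u·cn v·dn v + sn v·cn u·dn u)/D = -0.3815675477995019/0.64764250689543 = -0.5891638423002874
cn(u+v) = (cn u·cn v − sn u·sn v·dn u·dn v)/D = 0.523303949157726/0.64764250689543 = 0.8080135932804361
dn(u+v) = (dn u·dn v − m·sn u·sn v·cn u·cn v)/D = 0.592606783537103/0.64764250689543 = 0.915021446596906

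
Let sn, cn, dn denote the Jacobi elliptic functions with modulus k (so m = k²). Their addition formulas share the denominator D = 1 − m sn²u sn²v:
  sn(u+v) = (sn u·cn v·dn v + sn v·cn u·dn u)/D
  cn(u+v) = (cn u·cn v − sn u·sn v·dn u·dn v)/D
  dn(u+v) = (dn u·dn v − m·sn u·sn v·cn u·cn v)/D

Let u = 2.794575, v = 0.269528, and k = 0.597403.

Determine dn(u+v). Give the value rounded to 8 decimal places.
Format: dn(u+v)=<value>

sn u = 0.632143630283067, cn u = -0.7748512313293082, dn u = 0.9259506632332567
sn v = 0.2651712748792056, cn v = 0.9642013249207537, dn v = 0.9873727604753114
m = k² = 0.356890344409
D = 1 − m·sn²u·sn²v = 0.9899718855022551
dn(u+v) = (dn u·dn v − m·sn u·sn v·cn u·cn v)/D = 0.9589538896169364/0.9899718855022551 = 0.9686678012380301

dn(u+v)=0.96866780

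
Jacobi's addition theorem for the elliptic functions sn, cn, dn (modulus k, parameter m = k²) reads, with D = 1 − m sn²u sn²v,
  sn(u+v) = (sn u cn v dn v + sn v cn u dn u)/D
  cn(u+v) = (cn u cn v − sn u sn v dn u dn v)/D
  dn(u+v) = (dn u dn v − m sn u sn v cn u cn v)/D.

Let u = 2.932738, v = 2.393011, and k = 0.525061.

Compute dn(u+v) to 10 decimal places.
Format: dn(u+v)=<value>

sn u = 0.4463354918813889, cn u = -0.8948657042746686, dn u = 0.9721514814040253
sn v = 0.8241766823966942, cn v = -0.5663327610103257, dn v = 0.901517313954035
m = k² = 0.275689053721
D = 1 − m·sn²u·sn²v = 0.9626936281654046
dn(u+v) = (dn u·dn v − m·sn u·sn v·cn u·cn v)/D = 0.8250152150499748/0.9626936281654046 = 0.8569862632436841

dn(u+v)=0.8569862632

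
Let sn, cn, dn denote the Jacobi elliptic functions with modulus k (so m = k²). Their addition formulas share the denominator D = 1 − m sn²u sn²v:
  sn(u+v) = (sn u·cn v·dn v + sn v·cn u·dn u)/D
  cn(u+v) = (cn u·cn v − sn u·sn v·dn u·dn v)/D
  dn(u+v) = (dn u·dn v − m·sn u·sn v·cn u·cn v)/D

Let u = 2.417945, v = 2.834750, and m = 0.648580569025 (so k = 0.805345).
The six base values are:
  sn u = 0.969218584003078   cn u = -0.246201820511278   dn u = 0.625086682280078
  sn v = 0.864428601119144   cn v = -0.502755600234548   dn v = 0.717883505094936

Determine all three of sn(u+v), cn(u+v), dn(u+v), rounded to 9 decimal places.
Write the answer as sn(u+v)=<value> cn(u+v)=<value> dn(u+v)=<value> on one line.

sn(u+v)=-0.886385124 cn(u+v)=-0.462948607 dn(u+v)=0.700302888

m = k² = 0.648580569025
D = 1 − m·sn²u·sn²v = 0.5447335419322885
sn(u+v) = (sn u·cn v·dn v + sn v·cn u·dn u)/D = -0.4828437079243861/0.5447335419322885 = -0.8863851236544647
cn(u+v) = (cn u·cn v − sn u·sn v·dn u·dn v)/D = -0.2521836343300779/0.5447335419322885 = -0.462948606828079
dn(u+v) = (dn u·dn v − m·sn u·sn v·cn u·cn v)/D = 0.3814784725079907/0.5447335419322885 = 0.7003028878207196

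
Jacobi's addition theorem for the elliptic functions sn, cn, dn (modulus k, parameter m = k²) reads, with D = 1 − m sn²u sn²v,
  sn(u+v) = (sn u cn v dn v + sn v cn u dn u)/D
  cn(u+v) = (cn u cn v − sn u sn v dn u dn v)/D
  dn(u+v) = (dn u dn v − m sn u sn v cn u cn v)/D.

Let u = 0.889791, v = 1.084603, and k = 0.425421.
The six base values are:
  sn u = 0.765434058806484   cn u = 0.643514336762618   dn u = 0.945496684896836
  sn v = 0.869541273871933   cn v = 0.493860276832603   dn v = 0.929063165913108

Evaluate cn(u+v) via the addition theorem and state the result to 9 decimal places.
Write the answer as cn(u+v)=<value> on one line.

cn(u+v)=-0.290113184

m = k² = 0.180983027241
D = 1 − m·sn²u·sn²v = 0.9198259512167084
cn(u+v) = (cn u·cn v − sn u·sn v·dn u·dn v)/D = -0.2668536353157867/0.9198259512167084 = -0.2901131838722354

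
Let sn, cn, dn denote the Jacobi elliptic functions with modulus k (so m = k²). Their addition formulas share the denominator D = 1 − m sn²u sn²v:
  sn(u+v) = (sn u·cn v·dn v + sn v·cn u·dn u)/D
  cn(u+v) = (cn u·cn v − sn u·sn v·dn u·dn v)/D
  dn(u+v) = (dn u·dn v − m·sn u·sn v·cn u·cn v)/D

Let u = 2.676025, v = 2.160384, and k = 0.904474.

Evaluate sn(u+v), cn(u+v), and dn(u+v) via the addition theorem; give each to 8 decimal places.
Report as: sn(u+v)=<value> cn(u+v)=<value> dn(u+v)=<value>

sn u = 0.9866938140915187, cn u = -0.1625894130425828, dn u = 0.4511682705234109
sn v = 0.9982086020758358, cn v = 0.05982964768244637, dn v = 0.4299478426091236
m = k² = 0.818073216676
D = 1 − m·sn²u·sn²v = 0.2064037601349464
sn(u+v) = (sn u·cn v·dn v + sn v·cn u·dn u)/D = -0.04784243139352543/0.2064037601349464 = -0.2317905030521059
cn(u+v) = (cn u·cn v − sn u·sn v·dn u·dn v)/D = -0.2007825041088/0.2064037601349464 = -0.9727657285774678
dn(u+v) = (dn u·dn v − m·sn u·sn v·cn u·cn v)/D = 0.2018168126065284/0.2064037601349464 = 0.9777768218688502

sn(u+v)=-0.23179050 cn(u+v)=-0.97276573 dn(u+v)=0.97777682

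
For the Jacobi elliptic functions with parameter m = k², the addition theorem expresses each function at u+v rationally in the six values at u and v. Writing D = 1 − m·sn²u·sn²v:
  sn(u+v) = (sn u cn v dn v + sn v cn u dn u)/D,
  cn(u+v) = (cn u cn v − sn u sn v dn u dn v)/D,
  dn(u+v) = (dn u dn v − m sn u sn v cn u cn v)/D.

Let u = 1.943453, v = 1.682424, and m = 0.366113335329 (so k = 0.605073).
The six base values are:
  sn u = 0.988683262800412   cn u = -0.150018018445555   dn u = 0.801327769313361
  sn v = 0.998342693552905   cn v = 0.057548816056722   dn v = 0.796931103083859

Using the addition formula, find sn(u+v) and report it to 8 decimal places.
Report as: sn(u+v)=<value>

sn(u+v)=-0.11607278

m = k² = 0.366113335329
D = 1 − m·sn²u·sn²v = 0.6433114240456728
sn(u+v) = (sn u·cn v·dn v + sn v·cn u·dn u)/D = -0.07467094503281546/0.6433114240456728 = -0.1160727794374037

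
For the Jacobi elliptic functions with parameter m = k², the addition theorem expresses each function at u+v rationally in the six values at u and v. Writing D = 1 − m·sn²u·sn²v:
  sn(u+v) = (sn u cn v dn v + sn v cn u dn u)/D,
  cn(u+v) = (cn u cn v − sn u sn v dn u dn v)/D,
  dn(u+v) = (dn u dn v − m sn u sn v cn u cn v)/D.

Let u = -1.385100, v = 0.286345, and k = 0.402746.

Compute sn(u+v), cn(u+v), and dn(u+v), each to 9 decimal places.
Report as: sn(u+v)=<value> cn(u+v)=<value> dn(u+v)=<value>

sn(u+v)=-0.877517298 cn(u+v)=0.479544985 dn(u+v)=0.935466044

sn u = -0.9725868902754425, cn u = 0.2325397618996468, dn u = 0.9200906570357481
sn v = 0.2818492916649547, cn v = 0.9594586894639932, dn v = 0.9935364339714253
m = k² = 0.162204340516
D = 1 − m·sn²u·sn²v = 0.987811417827232
sn(u+v) = (sn u·cn v·dn v + sn v·cn u·dn u)/D = -0.86682160604731/0.987811417827232 = -0.877517297738825
cn(u+v) = (cn u·cn v − sn u·sn v·dn u·dn v)/D = 0.473700011061229/0.987811417827232 = 0.4795449845104737
dn(u+v) = (dn u·dn v − m·sn u·sn v·cn u·cn v)/D = 0.9240640394517134/0.987811417827232 = 0.9354660442012951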